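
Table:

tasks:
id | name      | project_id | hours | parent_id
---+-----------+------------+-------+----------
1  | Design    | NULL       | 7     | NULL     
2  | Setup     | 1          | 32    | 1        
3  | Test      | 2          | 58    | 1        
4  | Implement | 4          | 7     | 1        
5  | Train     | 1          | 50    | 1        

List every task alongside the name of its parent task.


This is a self-join: tasks is joined to a second copy of itself, matching each row's parent_id to another row's id. Use LEFT JOIN so rows with parent_id=NULL are kept.
  - task 1 (Design): parent_id=NULL -> NULL
  - task 2 (Setup): parent_id=1 -> Design
  - task 3 (Test): parent_id=1 -> Design
  - task 4 (Implement): parent_id=1 -> Design
  - task 5 (Train): parent_id=1 -> Design

SQL:
SELECT a.name AS item, b.name AS parent
FROM tasks a
LEFT JOIN tasks b ON a.parent_id = b.id

Result:
item      | parent
----------+-------
Design    | NULL  
Setup     | Design
Test      | Design
Implement | Design
Train     | Design


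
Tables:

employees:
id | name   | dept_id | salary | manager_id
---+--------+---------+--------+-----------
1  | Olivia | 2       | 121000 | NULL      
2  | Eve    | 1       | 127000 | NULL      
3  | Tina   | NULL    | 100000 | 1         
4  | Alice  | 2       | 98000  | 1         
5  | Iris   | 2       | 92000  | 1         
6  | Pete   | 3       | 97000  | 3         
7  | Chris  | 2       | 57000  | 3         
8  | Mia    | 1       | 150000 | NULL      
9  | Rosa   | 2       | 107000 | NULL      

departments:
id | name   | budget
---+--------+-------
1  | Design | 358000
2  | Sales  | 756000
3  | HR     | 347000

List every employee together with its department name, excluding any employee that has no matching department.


INNER JOIN keeps only employees rows whose dept_id matches an id in departments. Walk through each employee:
  - employee 1 (Olivia): dept_id=2 -> matches Sales
  - employee 2 (Eve): dept_id=1 -> matches Design
  - employee 3 (Tina): dept_id=NULL, no match -> dropped
  - employee 4 (Alice): dept_id=2 -> matches Sales
  - employee 5 (Iris): dept_id=2 -> matches Sales
  - employee 6 (Pete): dept_id=3 -> matches HR
  - employee 7 (Chris): dept_id=2 -> matches Sales
  - employee 8 (Mia): dept_id=1 -> matches Design
  - employee 9 (Rosa): dept_id=2 -> matches Sales
So 1 of 9 rows is dropped.

SQL:
SELECT a.name, b.name AS department
FROM employees a
INNER JOIN departments b ON a.dept_id = b.id

Result:
name   | department
-------+-----------
Olivia | Sales     
Eve    | Design    
Alice  | Sales     
Iris   | Sales     
Pete   | HR        
Chris  | Sales     
Mia    | Design    
Rosa   | Sales     


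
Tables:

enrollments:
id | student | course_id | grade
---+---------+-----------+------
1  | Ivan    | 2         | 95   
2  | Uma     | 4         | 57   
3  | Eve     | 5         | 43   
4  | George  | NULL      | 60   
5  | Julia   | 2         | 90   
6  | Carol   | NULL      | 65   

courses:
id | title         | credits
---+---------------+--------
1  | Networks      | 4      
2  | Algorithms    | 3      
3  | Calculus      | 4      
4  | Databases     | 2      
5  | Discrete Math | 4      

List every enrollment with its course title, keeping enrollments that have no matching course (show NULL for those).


LEFT JOIN keeps every row from enrollments (the left table); where course_id has no match in courses, the course columns become NULL. Walk through each enrollment:
  - enrollment 1 (Ivan): course_id=2 -> matches Algorithms
  - enrollment 2 (Uma): course_id=4 -> matches Databases
  - enrollment 3 (Eve): course_id=5 -> matches Discrete Math
  - enrollment 4 (George): course_id=NULL, no match -> kept with NULL
  - enrollment 5 (Julia): course_id=2 -> matches Algorithms
  - enrollment 6 (Carol): course_id=NULL, no match -> kept with NULL
All 6 rows appear; 2 have NULL course.

SQL:
SELECT a.student, b.title AS course
FROM enrollments a
LEFT JOIN courses b ON a.course_id = b.id

Result:
student | course       
--------+--------------
Ivan    | Algorithms   
Uma     | Databases    
Eve     | Discrete Math
George  | NULL         
Julia   | Algorithms   
Carol   | NULL         


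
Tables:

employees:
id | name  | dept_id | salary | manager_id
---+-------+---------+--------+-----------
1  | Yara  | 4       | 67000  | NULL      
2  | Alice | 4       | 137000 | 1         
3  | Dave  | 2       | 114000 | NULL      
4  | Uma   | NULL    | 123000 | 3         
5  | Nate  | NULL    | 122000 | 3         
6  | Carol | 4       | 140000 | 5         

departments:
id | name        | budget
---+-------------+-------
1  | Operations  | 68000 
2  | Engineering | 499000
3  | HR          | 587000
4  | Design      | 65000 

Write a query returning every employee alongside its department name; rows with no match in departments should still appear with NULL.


LEFT JOIN keeps every row from employees (the left table); where dept_id has no match in departments, the department columns become NULL. Walk through each employee:
  - employee 1 (Yara): dept_id=4 -> matches Design
  - employee 2 (Alice): dept_id=4 -> matches Design
  - employee 3 (Dave): dept_id=2 -> matches Engineering
  - employee 4 (Uma): dept_id=NULL, no match -> kept with NULL
  - employee 5 (Nate): dept_id=NULL, no match -> kept with NULL
  - employee 6 (Carol): dept_id=4 -> matches Design
All 6 rows appear; 2 have NULL department.

SQL:
SELECT a.name, b.name AS department
FROM employees a
LEFT JOIN departments b ON a.dept_id = b.id

Result:
name  | department 
------+------------
Yara  | Design     
Alice | Design     
Dave  | Engineering
Uma   | NULL       
Nate  | NULL       
Carol | Design     


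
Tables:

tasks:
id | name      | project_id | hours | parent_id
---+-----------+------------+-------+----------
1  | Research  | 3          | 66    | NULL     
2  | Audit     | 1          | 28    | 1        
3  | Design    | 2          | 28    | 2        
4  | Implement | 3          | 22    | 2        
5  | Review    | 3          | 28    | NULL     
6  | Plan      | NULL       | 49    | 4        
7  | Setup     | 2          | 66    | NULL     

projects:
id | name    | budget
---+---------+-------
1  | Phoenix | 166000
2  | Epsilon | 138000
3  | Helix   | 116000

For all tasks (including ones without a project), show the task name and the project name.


LEFT JOIN keeps every row from tasks (the left table); where project_id has no match in projects, the project columns become NULL. Walk through each task:
  - task 1 (Research): project_id=3 -> matches Helix
  - task 2 (Audit): project_id=1 -> matches Phoenix
  - task 3 (Design): project_id=2 -> matches Epsilon
  - task 4 (Implement): project_id=3 -> matches Helix
  - task 5 (Review): project_id=3 -> matches Helix
  - task 6 (Plan): project_id=NULL, no match -> kept with NULL
  - task 7 (Setup): project_id=2 -> matches Epsilon
All 7 rows appear; 1 has NULL project.

SQL:
SELECT a.name, b.name AS project
FROM tasks a
LEFT JOIN projects b ON a.project_id = b.id

Result:
name      | project
----------+--------
Research  | Helix  
Audit     | Phoenix
Design    | Epsilon
Implement | Helix  
Review    | Helix  
Plan      | NULL   
Setup     | Epsilon


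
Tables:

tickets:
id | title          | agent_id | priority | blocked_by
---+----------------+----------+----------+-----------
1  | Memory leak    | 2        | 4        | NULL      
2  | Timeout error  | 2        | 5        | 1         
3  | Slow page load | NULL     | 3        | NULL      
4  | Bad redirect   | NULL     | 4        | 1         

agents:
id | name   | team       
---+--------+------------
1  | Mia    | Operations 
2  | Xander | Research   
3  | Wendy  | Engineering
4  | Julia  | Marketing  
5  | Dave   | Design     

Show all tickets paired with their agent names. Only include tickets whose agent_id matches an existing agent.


INNER JOIN keeps only tickets rows whose agent_id matches an id in agents. Walk through each ticket:
  - ticket 1 (Memory leak): agent_id=2 -> matches Xander
  - ticket 2 (Timeout error): agent_id=2 -> matches Xander
  - ticket 3 (Slow page load): agent_id=NULL, no match -> dropped
  - ticket 4 (Bad redirect): agent_id=NULL, no match -> dropped
So 2 of 4 rows are dropped.

SQL:
SELECT a.title, b.name AS agent
FROM tickets a
INNER JOIN agents b ON a.agent_id = b.id

Result:
title         | agent 
--------------+-------
Memory leak   | Xander
Timeout error | Xander


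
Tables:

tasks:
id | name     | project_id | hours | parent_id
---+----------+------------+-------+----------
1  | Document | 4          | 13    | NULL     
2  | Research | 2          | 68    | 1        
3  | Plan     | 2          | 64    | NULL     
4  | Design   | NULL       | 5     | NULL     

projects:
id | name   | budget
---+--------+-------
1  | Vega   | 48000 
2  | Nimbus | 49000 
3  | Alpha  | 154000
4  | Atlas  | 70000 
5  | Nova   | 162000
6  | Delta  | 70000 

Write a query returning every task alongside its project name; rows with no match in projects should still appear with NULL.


LEFT JOIN keeps every row from tasks (the left table); where project_id has no match in projects, the project columns become NULL. Walk through each task:
  - task 1 (Document): project_id=4 -> matches Atlas
  - task 2 (Research): project_id=2 -> matches Nimbus
  - task 3 (Plan): project_id=2 -> matches Nimbus
  - task 4 (Design): project_id=NULL, no match -> kept with NULL
All 4 rows appear; 1 has NULL project.

SQL:
SELECT a.name, b.name AS project
FROM tasks a
LEFT JOIN projects b ON a.project_id = b.id

Result:
name     | project
---------+--------
Document | Atlas  
Research | Nimbus 
Plan     | Nimbus 
Design   | NULL   


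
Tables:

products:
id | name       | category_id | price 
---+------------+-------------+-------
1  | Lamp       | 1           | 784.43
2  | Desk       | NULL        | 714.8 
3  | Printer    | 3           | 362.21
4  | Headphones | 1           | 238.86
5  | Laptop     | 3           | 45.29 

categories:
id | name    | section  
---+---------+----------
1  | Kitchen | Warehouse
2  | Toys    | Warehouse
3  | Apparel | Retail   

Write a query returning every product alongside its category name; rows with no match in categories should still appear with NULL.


LEFT JOIN keeps every row from products (the left table); where category_id has no match in categories, the category columns become NULL. Walk through each product:
  - product 1 (Lamp): category_id=1 -> matches Kitchen
  - product 2 (Desk): category_id=NULL, no match -> kept with NULL
  - product 3 (Printer): category_id=3 -> matches Apparel
  - product 4 (Headphones): category_id=1 -> matches Kitchen
  - product 5 (Laptop): category_id=3 -> matches Apparel
All 5 rows appear; 1 has NULL category.

SQL:
SELECT a.name, b.name AS category
FROM products a
LEFT JOIN categories b ON a.category_id = b.id

Result:
name       | category
-----------+---------
Lamp       | Kitchen 
Desk       | NULL    
Printer    | Apparel 
Headphones | Kitchen 
Laptop     | Apparel 


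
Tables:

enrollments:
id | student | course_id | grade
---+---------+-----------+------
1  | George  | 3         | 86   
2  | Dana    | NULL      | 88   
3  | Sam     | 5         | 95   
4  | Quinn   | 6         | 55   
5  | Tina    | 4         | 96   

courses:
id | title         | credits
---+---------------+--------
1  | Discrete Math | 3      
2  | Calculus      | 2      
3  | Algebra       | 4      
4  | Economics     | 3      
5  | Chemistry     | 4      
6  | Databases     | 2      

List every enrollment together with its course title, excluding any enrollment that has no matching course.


INNER JOIN keeps only enrollments rows whose course_id matches an id in courses. Walk through each enrollment:
  - enrollment 1 (George): course_id=3 -> matches Algebra
  - enrollment 2 (Dana): course_id=NULL, no match -> dropped
  - enrollment 3 (Sam): course_id=5 -> matches Chemistry
  - enrollment 4 (Quinn): course_id=6 -> matches Databases
  - enrollment 5 (Tina): course_id=4 -> matches Economics
So 1 of 5 rows is dropped.

SQL:
SELECT a.student, b.title AS course
FROM enrollments a
INNER JOIN courses b ON a.course_id = b.id

Result:
student | course   
--------+----------
George  | Algebra  
Sam     | Chemistry
Quinn   | Databases
Tina    | Economics


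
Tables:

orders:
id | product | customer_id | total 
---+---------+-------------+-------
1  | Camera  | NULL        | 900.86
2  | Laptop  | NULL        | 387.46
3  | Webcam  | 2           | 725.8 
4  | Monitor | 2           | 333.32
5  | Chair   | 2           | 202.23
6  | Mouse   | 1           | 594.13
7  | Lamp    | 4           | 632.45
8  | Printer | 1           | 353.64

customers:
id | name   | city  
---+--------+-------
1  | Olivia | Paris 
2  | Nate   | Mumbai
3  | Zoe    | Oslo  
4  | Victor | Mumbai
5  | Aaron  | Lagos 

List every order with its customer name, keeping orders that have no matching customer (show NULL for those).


LEFT JOIN keeps every row from orders (the left table); where customer_id has no match in customers, the customer columns become NULL. Walk through each order:
  - order 1 (Camera): customer_id=NULL, no match -> kept with NULL
  - order 2 (Laptop): customer_id=NULL, no match -> kept with NULL
  - order 3 (Webcam): customer_id=2 -> matches Nate
  - order 4 (Monitor): customer_id=2 -> matches Nate
  - order 5 (Chair): customer_id=2 -> matches Nate
  - order 6 (Mouse): customer_id=1 -> matches Olivia
  - order 7 (Lamp): customer_id=4 -> matches Victor
  - order 8 (Printer): customer_id=1 -> matches Olivia
All 8 rows appear; 2 have NULL customer.

SQL:
SELECT a.product, b.name AS customer
FROM orders a
LEFT JOIN customers b ON a.customer_id = b.id

Result:
product | customer
--------+---------
Camera  | NULL    
Laptop  | NULL    
Webcam  | Nate    
Monitor | Nate    
Chair   | Nate    
Mouse   | Olivia  
Lamp    | Victor  
Printer | Olivia  


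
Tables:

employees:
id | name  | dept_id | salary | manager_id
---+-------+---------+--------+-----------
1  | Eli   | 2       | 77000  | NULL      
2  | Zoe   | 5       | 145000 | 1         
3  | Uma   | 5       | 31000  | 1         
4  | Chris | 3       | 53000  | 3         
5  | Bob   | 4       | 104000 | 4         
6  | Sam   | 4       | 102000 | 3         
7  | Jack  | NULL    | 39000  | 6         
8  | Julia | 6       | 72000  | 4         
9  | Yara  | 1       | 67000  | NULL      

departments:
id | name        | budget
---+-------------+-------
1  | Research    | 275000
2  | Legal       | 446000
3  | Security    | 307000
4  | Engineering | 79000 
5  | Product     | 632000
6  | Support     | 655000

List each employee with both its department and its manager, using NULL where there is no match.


Two LEFT JOINs from the same base table employees: one to departments via dept_id, one to employees itself via manager_id. Both are LEFT so every employee is preserved.
Match against departments:
  - employee 1 (Eli): dept_id=2 -> matches Legal
  - employee 2 (Zoe): dept_id=5 -> matches Product
  - employee 3 (Uma): dept_id=5 -> matches Product
  - employee 4 (Chris): dept_id=3 -> matches Security
  - employee 5 (Bob): dept_id=4 -> matches Engineering
  - employee 6 (Sam): dept_id=4 -> matches Engineering
  - employee 7 (Jack): dept_id=NULL, no match -> kept with NULL
  - employee 8 (Julia): dept_id=6 -> matches Support
  - employee 9 (Yara): dept_id=1 -> matches Research
Match against employees (self):
  - employee 1 (Eli): manager_id=NULL -> NULL
  - employee 2 (Zoe): manager_id=1 -> Eli
  - employee 3 (Uma): manager_id=1 -> Eli
  - employee 4 (Chris): manager_id=3 -> Uma
  - employee 5 (Bob): manager_id=4 -> Chris
  - employee 6 (Sam): manager_id=3 -> Uma
  - employee 7 (Jack): manager_id=6 -> Sam
  - employee 8 (Julia): manager_id=4 -> Chris
  - employee 9 (Yara): manager_id=NULL -> NULL

SQL:
SELECT a.name, b.name AS department, c.name AS manager
FROM employees a
LEFT JOIN departments b ON a.dept_id = b.id
LEFT JOIN employees c ON a.manager_id = c.id

Result:
name  | department  | manager
------+-------------+--------
Eli   | Legal       | NULL   
Zoe   | Product     | Eli    
Uma   | Product     | Eli    
Chris | Security    | Uma    
Bob   | Engineering | Chris  
Sam   | Engineering | Uma    
Jack  | NULL        | Sam    
Julia | Support     | Chris  
Yara  | Research    | NULL   


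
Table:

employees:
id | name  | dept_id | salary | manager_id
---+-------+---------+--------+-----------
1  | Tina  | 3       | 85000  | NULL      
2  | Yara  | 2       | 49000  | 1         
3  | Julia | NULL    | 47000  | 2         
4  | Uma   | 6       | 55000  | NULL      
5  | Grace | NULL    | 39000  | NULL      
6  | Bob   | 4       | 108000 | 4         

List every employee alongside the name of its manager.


This is a self-join: employees is joined to a second copy of itself, matching each row's manager_id to another row's id. Use LEFT JOIN so rows with manager_id=NULL are kept.
  - employee 1 (Tina): manager_id=NULL -> NULL
  - employee 2 (Yara): manager_id=1 -> Tina
  - employee 3 (Julia): manager_id=2 -> Yara
  - employee 4 (Uma): manager_id=NULL -> NULL
  - employee 5 (Grace): manager_id=NULL -> NULL
  - employee 6 (Bob): manager_id=4 -> Uma

SQL:
SELECT a.name AS item, b.name AS manager
FROM employees a
LEFT JOIN employees b ON a.manager_id = b.id

Result:
item  | manager
------+--------
Tina  | NULL   
Yara  | Tina   
Julia | Yara   
Uma   | NULL   
Grace | NULL   
Bob   | Uma    


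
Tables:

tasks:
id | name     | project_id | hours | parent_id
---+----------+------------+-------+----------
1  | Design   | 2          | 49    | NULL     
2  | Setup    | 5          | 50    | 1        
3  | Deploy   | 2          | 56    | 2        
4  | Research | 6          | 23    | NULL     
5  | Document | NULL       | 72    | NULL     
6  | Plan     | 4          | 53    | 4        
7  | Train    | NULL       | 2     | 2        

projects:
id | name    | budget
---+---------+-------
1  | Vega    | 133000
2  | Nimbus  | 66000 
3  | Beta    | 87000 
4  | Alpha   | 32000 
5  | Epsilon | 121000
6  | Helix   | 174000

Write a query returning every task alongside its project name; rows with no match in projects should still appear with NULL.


LEFT JOIN keeps every row from tasks (the left table); where project_id has no match in projects, the project columns become NULL. Walk through each task:
  - task 1 (Design): project_id=2 -> matches Nimbus
  - task 2 (Setup): project_id=5 -> matches Epsilon
  - task 3 (Deploy): project_id=2 -> matches Nimbus
  - task 4 (Research): project_id=6 -> matches Helix
  - task 5 (Document): project_id=NULL, no match -> kept with NULL
  - task 6 (Plan): project_id=4 -> matches Alpha
  - task 7 (Train): project_id=NULL, no match -> kept with NULL
All 7 rows appear; 2 have NULL project.

SQL:
SELECT a.name, b.name AS project
FROM tasks a
LEFT JOIN projects b ON a.project_id = b.id

Result:
name     | project
---------+--------
Design   | Nimbus 
Setup    | Epsilon
Deploy   | Nimbus 
Research | Helix  
Document | NULL   
Plan     | Alpha  
Train    | NULL   


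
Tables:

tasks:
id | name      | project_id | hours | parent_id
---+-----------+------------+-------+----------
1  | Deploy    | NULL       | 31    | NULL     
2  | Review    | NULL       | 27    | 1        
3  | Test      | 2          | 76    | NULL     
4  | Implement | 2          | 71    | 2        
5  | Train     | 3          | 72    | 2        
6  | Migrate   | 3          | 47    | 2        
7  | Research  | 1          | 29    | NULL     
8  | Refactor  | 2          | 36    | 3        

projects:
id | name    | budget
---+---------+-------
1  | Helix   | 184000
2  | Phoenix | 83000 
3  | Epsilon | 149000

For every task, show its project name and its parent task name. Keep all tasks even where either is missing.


Two LEFT JOINs from the same base table tasks: one to projects via project_id, one to tasks itself via parent_id. Both are LEFT so every task is preserved.
Match against projects:
  - task 1 (Deploy): project_id=NULL, no match -> kept with NULL
  - task 2 (Review): project_id=NULL, no match -> kept with NULL
  - task 3 (Test): project_id=2 -> matches Phoenix
  - task 4 (Implement): project_id=2 -> matches Phoenix
  - task 5 (Train): project_id=3 -> matches Epsilon
  - task 6 (Migrate): project_id=3 -> matches Epsilon
  - task 7 (Research): project_id=1 -> matches Helix
  - task 8 (Refactor): project_id=2 -> matches Phoenix
Match against tasks (self):
  - task 1 (Deploy): parent_id=NULL -> NULL
  - task 2 (Review): parent_id=1 -> Deploy
  - task 3 (Test): parent_id=NULL -> NULL
  - task 4 (Implement): parent_id=2 -> Review
  - task 5 (Train): parent_id=2 -> Review
  - task 6 (Migrate): parent_id=2 -> Review
  - task 7 (Research): parent_id=NULL -> NULL
  - task 8 (Refactor): parent_id=3 -> Test

SQL:
SELECT a.name, b.name AS project, c.name AS parent
FROM tasks a
LEFT JOIN projects b ON a.project_id = b.id
LEFT JOIN tasks c ON a.parent_id = c.id

Result:
name      | project | parent
----------+---------+-------
Deploy    | NULL    | NULL  
Review    | NULL    | Deploy
Test      | Phoenix | NULL  
Implement | Phoenix | Review
Train     | Epsilon | Review
Migrate   | Epsilon | Review
Research  | Helix   | NULL  
Refactor  | Phoenix | Test  


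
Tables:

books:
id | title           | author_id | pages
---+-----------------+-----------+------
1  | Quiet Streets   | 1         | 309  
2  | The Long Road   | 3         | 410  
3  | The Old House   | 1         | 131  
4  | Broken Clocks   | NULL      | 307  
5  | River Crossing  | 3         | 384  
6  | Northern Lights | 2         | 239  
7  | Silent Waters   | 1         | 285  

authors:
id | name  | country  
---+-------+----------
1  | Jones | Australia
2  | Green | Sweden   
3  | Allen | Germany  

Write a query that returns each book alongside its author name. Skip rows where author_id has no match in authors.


INNER JOIN keeps only books rows whose author_id matches an id in authors. Walk through each book:
  - book 1 (Quiet Streets): author_id=1 -> matches Jones
  - book 2 (The Long Road): author_id=3 -> matches Allen
  - book 3 (The Old House): author_id=1 -> matches Jones
  - book 4 (Broken Clocks): author_id=NULL, no match -> dropped
  - book 5 (River Crossing): author_id=3 -> matches Allen
  - book 6 (Northern Lights): author_id=2 -> matches Green
  - book 7 (Silent Waters): author_id=1 -> matches Jones
So 1 of 7 rows is dropped.

SQL:
SELECT a.title, b.name AS author
FROM books a
INNER JOIN authors b ON a.author_id = b.id

Result:
title           | author
----------------+-------
Quiet Streets   | Jones 
The Long Road   | Allen 
The Old House   | Jones 
River Crossing  | Allen 
Northern Lights | Green 
Silent Waters   | Jones 


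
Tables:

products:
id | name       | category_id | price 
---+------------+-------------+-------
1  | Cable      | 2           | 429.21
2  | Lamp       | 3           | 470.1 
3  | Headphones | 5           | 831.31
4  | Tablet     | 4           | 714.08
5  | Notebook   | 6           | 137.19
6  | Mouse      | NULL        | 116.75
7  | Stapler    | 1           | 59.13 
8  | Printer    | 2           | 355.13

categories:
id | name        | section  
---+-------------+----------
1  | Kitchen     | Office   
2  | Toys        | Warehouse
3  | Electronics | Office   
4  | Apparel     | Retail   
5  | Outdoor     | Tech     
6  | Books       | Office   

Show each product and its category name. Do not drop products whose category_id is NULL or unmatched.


LEFT JOIN keeps every row from products (the left table); where category_id has no match in categories, the category columns become NULL. Walk through each product:
  - product 1 (Cable): category_id=2 -> matches Toys
  - product 2 (Lamp): category_id=3 -> matches Electronics
  - product 3 (Headphones): category_id=5 -> matches Outdoor
  - product 4 (Tablet): category_id=4 -> matches Apparel
  - product 5 (Notebook): category_id=6 -> matches Books
  - product 6 (Mouse): category_id=NULL, no match -> kept with NULL
  - product 7 (Stapler): category_id=1 -> matches Kitchen
  - product 8 (Printer): category_id=2 -> matches Toys
All 8 rows appear; 1 has NULL category.

SQL:
SELECT a.name, b.name AS category
FROM products a
LEFT JOIN categories b ON a.category_id = b.id

Result:
name       | category   
-----------+------------
Cable      | Toys       
Lamp       | Electronics
Headphones | Outdoor    
Tablet     | Apparel    
Notebook   | Books      
Mouse      | NULL       
Stapler    | Kitchen    
Printer    | Toys       


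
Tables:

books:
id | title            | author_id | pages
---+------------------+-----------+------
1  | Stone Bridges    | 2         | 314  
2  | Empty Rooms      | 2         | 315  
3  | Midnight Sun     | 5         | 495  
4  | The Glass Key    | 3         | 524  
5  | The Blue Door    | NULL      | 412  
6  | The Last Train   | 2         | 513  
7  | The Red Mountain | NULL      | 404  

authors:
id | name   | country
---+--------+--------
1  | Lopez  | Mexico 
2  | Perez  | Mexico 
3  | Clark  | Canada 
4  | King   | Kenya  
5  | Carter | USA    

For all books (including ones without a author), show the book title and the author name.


LEFT JOIN keeps every row from books (the left table); where author_id has no match in authors, the author columns become NULL. Walk through each book:
  - book 1 (Stone Bridges): author_id=2 -> matches Perez
  - book 2 (Empty Rooms): author_id=2 -> matches Perez
  - book 3 (Midnight Sun): author_id=5 -> matches Carter
  - book 4 (The Glass Key): author_id=3 -> matches Clark
  - book 5 (The Blue Door): author_id=NULL, no match -> kept with NULL
  - book 6 (The Last Train): author_id=2 -> matches Perez
  - book 7 (The Red Mountain): author_id=NULL, no match -> kept with NULL
All 7 rows appear; 2 have NULL author.

SQL:
SELECT a.title, b.name AS author
FROM books a
LEFT JOIN authors b ON a.author_id = b.id

Result:
title            | author
-----------------+-------
Stone Bridges    | Perez 
Empty Rooms      | Perez 
Midnight Sun     | Carter
The Glass Key    | Clark 
The Blue Door    | NULL  
The Last Train   | Perez 
The Red Mountain | NULL  


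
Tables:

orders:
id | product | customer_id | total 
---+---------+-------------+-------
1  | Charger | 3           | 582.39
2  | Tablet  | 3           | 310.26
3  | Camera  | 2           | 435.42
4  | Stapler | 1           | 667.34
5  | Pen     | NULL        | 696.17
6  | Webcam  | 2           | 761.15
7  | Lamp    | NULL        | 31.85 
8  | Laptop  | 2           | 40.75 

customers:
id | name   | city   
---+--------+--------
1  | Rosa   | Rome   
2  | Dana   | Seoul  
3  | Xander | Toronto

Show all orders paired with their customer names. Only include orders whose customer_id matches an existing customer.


INNER JOIN keeps only orders rows whose customer_id matches an id in customers. Walk through each order:
  - order 1 (Charger): customer_id=3 -> matches Xander
  - order 2 (Tablet): customer_id=3 -> matches Xander
  - order 3 (Camera): customer_id=2 -> matches Dana
  - order 4 (Stapler): customer_id=1 -> matches Rosa
  - order 5 (Pen): customer_id=NULL, no match -> dropped
  - order 6 (Webcam): customer_id=2 -> matches Dana
  - order 7 (Lamp): customer_id=NULL, no match -> dropped
  - order 8 (Laptop): customer_id=2 -> matches Dana
So 2 of 8 rows are dropped.

SQL:
SELECT a.product, b.name AS customer
FROM orders a
INNER JOIN customers b ON a.customer_id = b.id

Result:
product | customer
--------+---------
Charger | Xander  
Tablet  | Xander  
Camera  | Dana    
Stapler | Rosa    
Webcam  | Dana    
Laptop  | Dana    


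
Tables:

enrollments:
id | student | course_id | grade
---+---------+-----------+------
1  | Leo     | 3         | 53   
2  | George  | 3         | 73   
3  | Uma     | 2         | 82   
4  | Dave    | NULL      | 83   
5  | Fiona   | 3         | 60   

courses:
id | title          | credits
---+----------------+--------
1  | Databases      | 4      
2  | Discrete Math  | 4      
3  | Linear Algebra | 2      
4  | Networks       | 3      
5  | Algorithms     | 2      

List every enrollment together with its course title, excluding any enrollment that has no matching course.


INNER JOIN keeps only enrollments rows whose course_id matches an id in courses. Walk through each enrollment:
  - enrollment 1 (Leo): course_id=3 -> matches Linear Algebra
  - enrollment 2 (George): course_id=3 -> matches Linear Algebra
  - enrollment 3 (Uma): course_id=2 -> matches Discrete Math
  - enrollment 4 (Dave): course_id=NULL, no match -> dropped
  - enrollment 5 (Fiona): course_id=3 -> matches Linear Algebra
So 1 of 5 rows is dropped.

SQL:
SELECT a.student, b.title AS course
FROM enrollments a
INNER JOIN courses b ON a.course_id = b.id

Result:
student | course        
--------+---------------
Leo     | Linear Algebra
George  | Linear Algebra
Uma     | Discrete Math 
Fiona   | Linear Algebra


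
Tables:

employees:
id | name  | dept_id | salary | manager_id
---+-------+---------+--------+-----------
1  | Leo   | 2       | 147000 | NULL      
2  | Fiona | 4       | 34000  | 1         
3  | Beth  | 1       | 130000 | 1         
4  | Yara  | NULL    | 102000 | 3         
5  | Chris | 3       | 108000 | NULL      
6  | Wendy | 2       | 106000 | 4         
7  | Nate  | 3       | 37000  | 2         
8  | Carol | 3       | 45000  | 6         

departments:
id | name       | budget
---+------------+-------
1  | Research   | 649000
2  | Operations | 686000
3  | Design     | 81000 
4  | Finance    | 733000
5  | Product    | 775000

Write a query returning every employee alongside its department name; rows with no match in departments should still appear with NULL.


LEFT JOIN keeps every row from employees (the left table); where dept_id has no match in departments, the department columns become NULL. Walk through each employee:
  - employee 1 (Leo): dept_id=2 -> matches Operations
  - employee 2 (Fiona): dept_id=4 -> matches Finance
  - employee 3 (Beth): dept_id=1 -> matches Research
  - employee 4 (Yara): dept_id=NULL, no match -> kept with NULL
  - employee 5 (Chris): dept_id=3 -> matches Design
  - employee 6 (Wendy): dept_id=2 -> matches Operations
  - employee 7 (Nate): dept_id=3 -> matches Design
  - employee 8 (Carol): dept_id=3 -> matches Design
All 8 rows appear; 1 has NULL department.

SQL:
SELECT a.name, b.name AS department
FROM employees a
LEFT JOIN departments b ON a.dept_id = b.id

Result:
name  | department
------+-----------
Leo   | Operations
Fiona | Finance   
Beth  | Research  
Yara  | NULL      
Chris | Design    
Wendy | Operations
Nate  | Design    
Carol | Design    


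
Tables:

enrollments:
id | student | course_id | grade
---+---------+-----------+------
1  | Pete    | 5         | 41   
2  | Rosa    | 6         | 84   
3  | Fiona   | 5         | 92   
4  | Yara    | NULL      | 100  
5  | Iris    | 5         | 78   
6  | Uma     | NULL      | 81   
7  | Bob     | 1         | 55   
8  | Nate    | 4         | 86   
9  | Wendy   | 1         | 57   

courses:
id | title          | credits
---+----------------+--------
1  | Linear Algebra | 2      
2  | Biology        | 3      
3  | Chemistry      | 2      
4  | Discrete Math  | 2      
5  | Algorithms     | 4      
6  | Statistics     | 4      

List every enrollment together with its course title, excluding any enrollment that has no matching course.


INNER JOIN keeps only enrollments rows whose course_id matches an id in courses. Walk through each enrollment:
  - enrollment 1 (Pete): course_id=5 -> matches Algorithms
  - enrollment 2 (Rosa): course_id=6 -> matches Statistics
  - enrollment 3 (Fiona): course_id=5 -> matches Algorithms
  - enrollment 4 (Yara): course_id=NULL, no match -> dropped
  - enrollment 5 (Iris): course_id=5 -> matches Algorithms
  - enrollment 6 (Uma): course_id=NULL, no match -> dropped
  - enrollment 7 (Bob): course_id=1 -> matches Linear Algebra
  - enrollment 8 (Nate): course_id=4 -> matches Discrete Math
  - enrollment 9 (Wendy): course_id=1 -> matches Linear Algebra
So 2 of 9 rows are dropped.

SQL:
SELECT a.student, b.title AS course
FROM enrollments a
INNER JOIN courses b ON a.course_id = b.id

Result:
student | course        
--------+---------------
Pete    | Algorithms    
Rosa    | Statistics    
Fiona   | Algorithms    
Iris    | Algorithms    
Bob     | Linear Algebra
Nate    | Discrete Math 
Wendy   | Linear Algebra


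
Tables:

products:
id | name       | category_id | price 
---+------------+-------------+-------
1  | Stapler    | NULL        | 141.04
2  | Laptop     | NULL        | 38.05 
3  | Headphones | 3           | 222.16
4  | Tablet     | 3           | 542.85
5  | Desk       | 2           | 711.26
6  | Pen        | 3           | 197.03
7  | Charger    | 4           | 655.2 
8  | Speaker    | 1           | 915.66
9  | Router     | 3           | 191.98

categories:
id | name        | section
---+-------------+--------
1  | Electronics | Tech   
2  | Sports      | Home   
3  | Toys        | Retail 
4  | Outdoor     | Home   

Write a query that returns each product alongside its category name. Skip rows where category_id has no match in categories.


INNER JOIN keeps only products rows whose category_id matches an id in categories. Walk through each product:
  - product 1 (Stapler): category_id=NULL, no match -> dropped
  - product 2 (Laptop): category_id=NULL, no match -> dropped
  - product 3 (Headphones): category_id=3 -> matches Toys
  - product 4 (Tablet): category_id=3 -> matches Toys
  - product 5 (Desk): category_id=2 -> matches Sports
  - product 6 (Pen): category_id=3 -> matches Toys
  - product 7 (Charger): category_id=4 -> matches Outdoor
  - product 8 (Speaker): category_id=1 -> matches Electronics
  - product 9 (Router): category_id=3 -> matches Toys
So 2 of 9 rows are dropped.

SQL:
SELECT a.name, b.name AS category
FROM products a
INNER JOIN categories b ON a.category_id = b.id

Result:
name       | category   
-----------+------------
Headphones | Toys       
Tablet     | Toys       
Desk       | Sports     
Pen        | Toys       
Charger    | Outdoor    
Speaker    | Electronics
Router     | Toys       


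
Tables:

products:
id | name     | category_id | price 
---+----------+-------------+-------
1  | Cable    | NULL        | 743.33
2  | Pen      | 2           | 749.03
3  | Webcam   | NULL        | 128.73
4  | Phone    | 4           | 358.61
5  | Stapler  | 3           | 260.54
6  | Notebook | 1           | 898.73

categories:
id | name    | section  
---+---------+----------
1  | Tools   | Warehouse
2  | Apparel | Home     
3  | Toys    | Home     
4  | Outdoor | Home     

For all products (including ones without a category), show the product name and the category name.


LEFT JOIN keeps every row from products (the left table); where category_id has no match in categories, the category columns become NULL. Walk through each product:
  - product 1 (Cable): category_id=NULL, no match -> kept with NULL
  - product 2 (Pen): category_id=2 -> matches Apparel
  - product 3 (Webcam): category_id=NULL, no match -> kept with NULL
  - product 4 (Phone): category_id=4 -> matches Outdoor
  - product 5 (Stapler): category_id=3 -> matches Toys
  - product 6 (Notebook): category_id=1 -> matches Tools
All 6 rows appear; 2 have NULL category.

SQL:
SELECT a.name, b.name AS category
FROM products a
LEFT JOIN categories b ON a.category_id = b.id

Result:
name     | category
---------+---------
Cable    | NULL    
Pen      | Apparel 
Webcam   | NULL    
Phone    | Outdoor 
Stapler  | Toys    
Notebook | Tools   


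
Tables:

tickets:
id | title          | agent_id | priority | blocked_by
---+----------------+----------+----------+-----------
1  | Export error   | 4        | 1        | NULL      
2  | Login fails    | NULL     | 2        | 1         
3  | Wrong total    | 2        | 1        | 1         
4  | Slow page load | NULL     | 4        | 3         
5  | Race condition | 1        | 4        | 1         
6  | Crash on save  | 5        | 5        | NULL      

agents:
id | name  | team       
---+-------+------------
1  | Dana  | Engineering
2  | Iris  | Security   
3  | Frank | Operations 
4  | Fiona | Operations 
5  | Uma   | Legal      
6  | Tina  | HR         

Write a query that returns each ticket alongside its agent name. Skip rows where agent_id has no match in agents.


INNER JOIN keeps only tickets rows whose agent_id matches an id in agents. Walk through each ticket:
  - ticket 1 (Export error): agent_id=4 -> matches Fiona
  - ticket 2 (Login fails): agent_id=NULL, no match -> dropped
  - ticket 3 (Wrong total): agent_id=2 -> matches Iris
  - ticket 4 (Slow page load): agent_id=NULL, no match -> dropped
  - ticket 5 (Race condition): agent_id=1 -> matches Dana
  - ticket 6 (Crash on save): agent_id=5 -> matches Uma
So 2 of 6 rows are dropped.

SQL:
SELECT a.title, b.name AS agent
FROM tickets a
INNER JOIN agents b ON a.agent_id = b.id

Result:
title          | agent
---------------+------
Export error   | Fiona
Wrong total    | Iris 
Race condition | Dana 
Crash on save  | Uma  


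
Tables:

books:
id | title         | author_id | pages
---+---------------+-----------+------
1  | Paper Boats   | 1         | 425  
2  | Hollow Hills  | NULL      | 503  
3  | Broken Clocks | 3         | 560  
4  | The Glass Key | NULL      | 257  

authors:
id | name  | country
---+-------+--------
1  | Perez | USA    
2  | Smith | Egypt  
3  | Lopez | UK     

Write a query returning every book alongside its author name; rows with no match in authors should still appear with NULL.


LEFT JOIN keeps every row from books (the left table); where author_id has no match in authors, the author columns become NULL. Walk through each book:
  - book 1 (Paper Boats): author_id=1 -> matches Perez
  - book 2 (Hollow Hills): author_id=NULL, no match -> kept with NULL
  - book 3 (Broken Clocks): author_id=3 -> matches Lopez
  - book 4 (The Glass Key): author_id=NULL, no match -> kept with NULL
All 4 rows appear; 2 have NULL author.

SQL:
SELECT a.title, b.name AS author
FROM books a
LEFT JOIN authors b ON a.author_id = b.id

Result:
title         | author
--------------+-------
Paper Boats   | Perez 
Hollow Hills  | NULL  
Broken Clocks | Lopez 
The Glass Key | NULL  


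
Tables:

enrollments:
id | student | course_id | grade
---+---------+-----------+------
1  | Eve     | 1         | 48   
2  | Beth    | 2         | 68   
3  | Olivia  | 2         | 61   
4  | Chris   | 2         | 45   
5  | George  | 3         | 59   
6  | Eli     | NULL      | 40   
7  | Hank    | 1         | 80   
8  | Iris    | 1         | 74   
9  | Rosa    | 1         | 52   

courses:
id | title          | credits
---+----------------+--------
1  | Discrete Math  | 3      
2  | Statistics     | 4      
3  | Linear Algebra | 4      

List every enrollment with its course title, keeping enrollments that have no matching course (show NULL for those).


LEFT JOIN keeps every row from enrollments (the left table); where course_id has no match in courses, the course columns become NULL. Walk through each enrollment:
  - enrollment 1 (Eve): course_id=1 -> matches Discrete Math
  - enrollment 2 (Beth): course_id=2 -> matches Statistics
  - enrollment 3 (Olivia): course_id=2 -> matches Statistics
  - enrollment 4 (Chris): course_id=2 -> matches Statistics
  - enrollment 5 (George): course_id=3 -> matches Linear Algebra
  - enrollment 6 (Eli): course_id=NULL, no match -> kept with NULL
  - enrollment 7 (Hank): course_id=1 -> matches Discrete Math
  - enrollment 8 (Iris): course_id=1 -> matches Discrete Math
  - enrollment 9 (Rosa): course_id=1 -> matches Discrete Math
All 9 rows appear; 1 has NULL course.

SQL:
SELECT a.student, b.title AS course
FROM enrollments a
LEFT JOIN courses b ON a.course_id = b.id

Result:
student | course        
--------+---------------
Eve     | Discrete Math 
Beth    | Statistics    
Olivia  | Statistics    
Chris   | Statistics    
George  | Linear Algebra
Eli     | NULL          
Hank    | Discrete Math 
Iris    | Discrete Math 
Rosa    | Discrete Math 


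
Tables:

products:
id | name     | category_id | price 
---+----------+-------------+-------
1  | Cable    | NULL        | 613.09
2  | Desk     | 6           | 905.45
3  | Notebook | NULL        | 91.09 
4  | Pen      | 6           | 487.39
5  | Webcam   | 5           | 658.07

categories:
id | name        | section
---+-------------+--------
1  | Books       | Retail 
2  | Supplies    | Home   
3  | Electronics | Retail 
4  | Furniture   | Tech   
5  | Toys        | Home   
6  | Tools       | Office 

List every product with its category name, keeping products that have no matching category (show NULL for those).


LEFT JOIN keeps every row from products (the left table); where category_id has no match in categories, the category columns become NULL. Walk through each product:
  - product 1 (Cable): category_id=NULL, no match -> kept with NULL
  - product 2 (Desk): category_id=6 -> matches Tools
  - product 3 (Notebook): category_id=NULL, no match -> kept with NULL
  - product 4 (Pen): category_id=6 -> matches Tools
  - product 5 (Webcam): category_id=5 -> matches Toys
All 5 rows appear; 2 have NULL category.

SQL:
SELECT a.name, b.name AS category
FROM products a
LEFT JOIN categories b ON a.category_id = b.id

Result:
name     | category
---------+---------
Cable    | NULL    
Desk     | Tools   
Notebook | NULL    
Pen      | Tools   
Webcam   | Toys    
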